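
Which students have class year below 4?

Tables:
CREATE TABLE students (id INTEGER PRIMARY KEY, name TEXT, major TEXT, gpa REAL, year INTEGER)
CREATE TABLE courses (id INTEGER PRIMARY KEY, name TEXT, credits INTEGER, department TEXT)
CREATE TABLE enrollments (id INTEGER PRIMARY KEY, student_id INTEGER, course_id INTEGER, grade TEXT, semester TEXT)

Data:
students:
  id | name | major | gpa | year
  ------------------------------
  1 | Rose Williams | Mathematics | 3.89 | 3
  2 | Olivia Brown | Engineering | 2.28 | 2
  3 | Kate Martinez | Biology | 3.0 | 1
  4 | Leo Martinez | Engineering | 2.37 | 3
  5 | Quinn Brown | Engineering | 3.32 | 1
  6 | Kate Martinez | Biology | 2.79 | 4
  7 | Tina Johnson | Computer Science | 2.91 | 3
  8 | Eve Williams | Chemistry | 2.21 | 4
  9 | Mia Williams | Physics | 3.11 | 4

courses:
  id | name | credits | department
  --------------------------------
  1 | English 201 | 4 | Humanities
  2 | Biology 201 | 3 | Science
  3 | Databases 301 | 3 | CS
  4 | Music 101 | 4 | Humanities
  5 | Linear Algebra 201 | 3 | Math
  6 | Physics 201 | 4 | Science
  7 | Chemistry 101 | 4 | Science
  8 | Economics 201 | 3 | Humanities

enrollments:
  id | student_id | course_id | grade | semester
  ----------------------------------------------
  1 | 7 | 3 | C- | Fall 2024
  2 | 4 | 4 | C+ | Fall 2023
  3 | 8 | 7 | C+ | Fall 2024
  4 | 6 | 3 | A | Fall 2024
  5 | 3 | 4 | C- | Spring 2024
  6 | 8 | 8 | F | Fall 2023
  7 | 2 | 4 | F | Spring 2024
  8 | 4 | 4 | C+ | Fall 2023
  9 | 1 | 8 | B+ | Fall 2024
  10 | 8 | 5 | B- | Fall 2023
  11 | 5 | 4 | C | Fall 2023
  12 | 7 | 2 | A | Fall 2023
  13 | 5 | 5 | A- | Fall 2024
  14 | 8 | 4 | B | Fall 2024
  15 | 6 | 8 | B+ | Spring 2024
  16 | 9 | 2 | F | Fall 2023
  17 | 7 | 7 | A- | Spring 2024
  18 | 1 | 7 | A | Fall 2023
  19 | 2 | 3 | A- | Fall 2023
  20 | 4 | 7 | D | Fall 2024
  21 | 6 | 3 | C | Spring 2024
SELECT name, year FROM students WHERE year < 4

Execution result:
name | year
Rose Williams | 3
Olivia Brown | 2
Kate Martinez | 1
Leo Martinez | 3
Quinn Brown | 1
Tina Johnson | 3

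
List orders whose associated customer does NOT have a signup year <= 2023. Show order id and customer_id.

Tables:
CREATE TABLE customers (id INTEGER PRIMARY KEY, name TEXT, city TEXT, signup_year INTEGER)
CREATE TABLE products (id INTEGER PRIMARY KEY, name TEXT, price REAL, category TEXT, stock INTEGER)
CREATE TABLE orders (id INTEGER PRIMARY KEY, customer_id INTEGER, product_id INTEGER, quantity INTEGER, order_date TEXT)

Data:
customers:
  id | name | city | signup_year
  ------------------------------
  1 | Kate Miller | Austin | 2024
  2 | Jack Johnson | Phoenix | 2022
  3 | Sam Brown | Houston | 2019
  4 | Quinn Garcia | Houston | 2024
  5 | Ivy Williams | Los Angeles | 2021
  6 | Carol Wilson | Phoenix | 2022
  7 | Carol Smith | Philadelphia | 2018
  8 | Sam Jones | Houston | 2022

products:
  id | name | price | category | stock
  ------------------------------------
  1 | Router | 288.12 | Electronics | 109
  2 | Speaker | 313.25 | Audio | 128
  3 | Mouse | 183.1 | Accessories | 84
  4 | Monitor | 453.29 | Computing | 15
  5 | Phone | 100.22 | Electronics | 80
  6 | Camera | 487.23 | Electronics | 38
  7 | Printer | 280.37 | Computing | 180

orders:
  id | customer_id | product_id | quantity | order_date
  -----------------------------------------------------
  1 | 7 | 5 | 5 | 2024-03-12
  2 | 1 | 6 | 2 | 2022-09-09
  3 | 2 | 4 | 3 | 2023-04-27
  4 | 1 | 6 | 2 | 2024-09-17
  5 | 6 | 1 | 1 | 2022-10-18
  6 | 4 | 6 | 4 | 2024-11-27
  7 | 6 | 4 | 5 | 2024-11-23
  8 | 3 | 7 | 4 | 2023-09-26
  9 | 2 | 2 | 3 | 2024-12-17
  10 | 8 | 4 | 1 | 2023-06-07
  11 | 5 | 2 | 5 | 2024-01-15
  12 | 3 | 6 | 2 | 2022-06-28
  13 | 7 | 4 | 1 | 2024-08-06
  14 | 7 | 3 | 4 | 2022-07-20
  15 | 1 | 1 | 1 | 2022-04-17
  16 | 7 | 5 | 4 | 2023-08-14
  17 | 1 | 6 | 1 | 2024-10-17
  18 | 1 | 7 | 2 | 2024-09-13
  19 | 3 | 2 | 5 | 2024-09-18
SELECT id, customer_id FROM orders WHERE customer_id NOT IN (SELECT id FROM customers WHERE signup_year <= 2023)

Execution result:
id | customer_id
2 | 1
4 | 1
6 | 4
15 | 1
17 | 1
18 | 1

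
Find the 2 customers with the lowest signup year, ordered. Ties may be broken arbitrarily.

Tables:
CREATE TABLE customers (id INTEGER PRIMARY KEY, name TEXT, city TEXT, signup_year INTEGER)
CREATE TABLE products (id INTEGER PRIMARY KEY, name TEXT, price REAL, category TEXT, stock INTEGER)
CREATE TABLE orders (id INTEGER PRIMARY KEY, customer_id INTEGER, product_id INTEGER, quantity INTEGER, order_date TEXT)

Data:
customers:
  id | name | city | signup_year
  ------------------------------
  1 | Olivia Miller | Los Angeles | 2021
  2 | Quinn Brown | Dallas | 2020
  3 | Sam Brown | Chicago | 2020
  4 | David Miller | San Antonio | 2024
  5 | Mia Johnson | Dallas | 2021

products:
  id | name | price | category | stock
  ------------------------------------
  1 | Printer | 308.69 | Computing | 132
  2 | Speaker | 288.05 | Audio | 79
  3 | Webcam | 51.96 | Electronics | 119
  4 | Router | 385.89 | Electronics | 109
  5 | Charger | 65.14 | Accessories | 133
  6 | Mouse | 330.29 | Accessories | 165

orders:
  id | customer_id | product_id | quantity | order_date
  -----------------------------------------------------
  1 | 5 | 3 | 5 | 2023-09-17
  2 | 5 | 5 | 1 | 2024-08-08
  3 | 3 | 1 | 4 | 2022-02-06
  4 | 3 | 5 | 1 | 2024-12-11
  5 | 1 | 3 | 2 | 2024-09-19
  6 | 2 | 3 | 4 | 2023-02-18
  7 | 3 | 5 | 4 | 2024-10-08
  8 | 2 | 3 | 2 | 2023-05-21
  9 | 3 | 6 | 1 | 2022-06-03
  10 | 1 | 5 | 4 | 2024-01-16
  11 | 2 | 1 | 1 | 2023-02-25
SELECT name, signup_year FROM customers ORDER BY signup_year ASC LIMIT 2

Execution result:
name | signup_year
Quinn Brown | 2020
Sam Brown | 2020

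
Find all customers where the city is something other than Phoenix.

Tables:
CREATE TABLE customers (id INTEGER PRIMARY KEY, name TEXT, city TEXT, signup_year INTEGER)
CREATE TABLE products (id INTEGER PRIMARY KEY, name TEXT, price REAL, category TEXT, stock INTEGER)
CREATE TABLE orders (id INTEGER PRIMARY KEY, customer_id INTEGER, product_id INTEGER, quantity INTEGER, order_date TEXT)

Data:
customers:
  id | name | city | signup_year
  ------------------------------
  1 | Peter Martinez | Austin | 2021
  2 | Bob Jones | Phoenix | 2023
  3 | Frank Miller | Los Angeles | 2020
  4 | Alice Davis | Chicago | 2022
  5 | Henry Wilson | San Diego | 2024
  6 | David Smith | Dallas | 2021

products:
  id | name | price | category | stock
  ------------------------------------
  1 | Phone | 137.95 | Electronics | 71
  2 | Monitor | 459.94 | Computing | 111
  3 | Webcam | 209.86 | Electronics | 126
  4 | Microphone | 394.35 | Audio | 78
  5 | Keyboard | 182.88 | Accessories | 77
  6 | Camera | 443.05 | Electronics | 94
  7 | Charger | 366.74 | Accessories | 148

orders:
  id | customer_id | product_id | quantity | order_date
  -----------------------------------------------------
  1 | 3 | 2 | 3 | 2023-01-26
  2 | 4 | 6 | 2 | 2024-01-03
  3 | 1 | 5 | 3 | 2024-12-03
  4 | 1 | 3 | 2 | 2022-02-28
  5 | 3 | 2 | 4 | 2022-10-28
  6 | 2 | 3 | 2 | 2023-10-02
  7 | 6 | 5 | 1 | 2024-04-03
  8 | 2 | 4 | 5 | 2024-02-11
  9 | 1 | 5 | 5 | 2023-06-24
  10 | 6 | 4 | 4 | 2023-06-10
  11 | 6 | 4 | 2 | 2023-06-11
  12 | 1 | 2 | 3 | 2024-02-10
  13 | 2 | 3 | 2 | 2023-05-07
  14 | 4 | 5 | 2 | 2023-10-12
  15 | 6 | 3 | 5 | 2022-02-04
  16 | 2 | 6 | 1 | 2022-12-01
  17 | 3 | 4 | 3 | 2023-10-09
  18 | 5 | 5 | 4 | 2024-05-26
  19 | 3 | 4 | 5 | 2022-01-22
SELECT name, city FROM customers WHERE city <> 'Phoenix'

Execution result:
name | city
Peter Martinez | Austin
Frank Miller | Los Angeles
Alice Davis | Chicago
Henry Wilson | San Diego
David Smith | Dallas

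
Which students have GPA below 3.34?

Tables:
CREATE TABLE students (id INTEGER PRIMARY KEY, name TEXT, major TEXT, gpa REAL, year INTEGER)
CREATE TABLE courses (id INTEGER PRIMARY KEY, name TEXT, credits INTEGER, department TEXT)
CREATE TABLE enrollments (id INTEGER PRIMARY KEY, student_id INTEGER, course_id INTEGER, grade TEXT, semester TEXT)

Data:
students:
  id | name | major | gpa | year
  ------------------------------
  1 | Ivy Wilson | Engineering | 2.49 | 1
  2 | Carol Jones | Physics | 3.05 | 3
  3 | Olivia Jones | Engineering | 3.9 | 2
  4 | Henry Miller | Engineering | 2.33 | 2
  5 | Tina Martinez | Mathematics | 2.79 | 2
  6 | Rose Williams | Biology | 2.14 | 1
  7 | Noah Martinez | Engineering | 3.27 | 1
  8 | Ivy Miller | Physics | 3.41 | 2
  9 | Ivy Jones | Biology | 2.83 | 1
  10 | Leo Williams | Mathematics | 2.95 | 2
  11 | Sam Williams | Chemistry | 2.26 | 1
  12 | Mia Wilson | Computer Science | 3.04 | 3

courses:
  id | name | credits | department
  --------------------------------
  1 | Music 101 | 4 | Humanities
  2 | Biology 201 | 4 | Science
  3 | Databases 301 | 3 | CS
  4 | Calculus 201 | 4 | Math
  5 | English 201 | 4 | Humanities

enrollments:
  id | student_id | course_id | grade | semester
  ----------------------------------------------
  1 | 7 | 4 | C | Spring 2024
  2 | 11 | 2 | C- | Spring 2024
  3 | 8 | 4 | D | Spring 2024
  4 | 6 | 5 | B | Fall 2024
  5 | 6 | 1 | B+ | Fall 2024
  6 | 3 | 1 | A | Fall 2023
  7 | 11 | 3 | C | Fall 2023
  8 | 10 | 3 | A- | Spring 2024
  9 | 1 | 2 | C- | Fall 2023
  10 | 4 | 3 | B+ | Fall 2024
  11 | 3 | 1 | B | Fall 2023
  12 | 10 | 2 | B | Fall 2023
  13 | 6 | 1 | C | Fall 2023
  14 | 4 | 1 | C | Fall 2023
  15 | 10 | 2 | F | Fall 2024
SELECT name, gpa FROM students WHERE gpa < 3.34

Execution result:
name | gpa
Ivy Wilson | 2.49
Carol Jones | 3.05
Henry Miller | 2.33
Tina Martinez | 2.79
Rose Williams | 2.14
Noah Martinez | 3.27
Ivy Jones | 2.83
Leo Williams | 2.95
Sam Williams | 2.26
Mia Wilson | 3.04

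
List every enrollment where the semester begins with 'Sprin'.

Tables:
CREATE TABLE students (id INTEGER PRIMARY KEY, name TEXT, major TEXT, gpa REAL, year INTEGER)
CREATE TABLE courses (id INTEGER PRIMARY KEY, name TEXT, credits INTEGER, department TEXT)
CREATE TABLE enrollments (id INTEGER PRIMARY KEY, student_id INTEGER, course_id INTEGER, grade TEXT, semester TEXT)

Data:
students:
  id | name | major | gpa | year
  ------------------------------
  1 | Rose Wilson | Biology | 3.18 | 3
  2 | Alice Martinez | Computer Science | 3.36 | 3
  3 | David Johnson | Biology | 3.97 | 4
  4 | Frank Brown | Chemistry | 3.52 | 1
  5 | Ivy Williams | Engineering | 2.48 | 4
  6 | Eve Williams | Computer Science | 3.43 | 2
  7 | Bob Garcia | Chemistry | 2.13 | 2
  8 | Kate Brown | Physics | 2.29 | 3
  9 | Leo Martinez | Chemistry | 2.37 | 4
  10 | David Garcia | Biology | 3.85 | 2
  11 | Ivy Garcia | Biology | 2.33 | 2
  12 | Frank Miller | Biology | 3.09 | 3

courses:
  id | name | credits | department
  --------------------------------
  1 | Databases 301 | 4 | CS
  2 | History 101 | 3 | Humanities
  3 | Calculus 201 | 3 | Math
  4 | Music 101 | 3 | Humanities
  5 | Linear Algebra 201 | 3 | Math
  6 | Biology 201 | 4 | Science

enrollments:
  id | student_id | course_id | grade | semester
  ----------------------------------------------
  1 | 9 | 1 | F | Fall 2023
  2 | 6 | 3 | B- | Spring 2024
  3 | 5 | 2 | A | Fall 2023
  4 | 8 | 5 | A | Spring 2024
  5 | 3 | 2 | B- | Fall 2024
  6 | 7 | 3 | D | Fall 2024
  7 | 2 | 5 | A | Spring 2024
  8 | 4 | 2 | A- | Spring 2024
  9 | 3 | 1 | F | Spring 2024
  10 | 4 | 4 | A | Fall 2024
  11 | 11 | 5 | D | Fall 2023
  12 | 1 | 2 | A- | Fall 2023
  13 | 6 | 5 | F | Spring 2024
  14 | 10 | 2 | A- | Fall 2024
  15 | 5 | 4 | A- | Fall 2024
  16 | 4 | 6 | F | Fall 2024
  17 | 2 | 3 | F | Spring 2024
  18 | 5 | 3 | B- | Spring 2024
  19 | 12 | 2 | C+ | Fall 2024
SELECT id, semester FROM enrollments WHERE semester LIKE 'Sprin%'

Execution result:
id | semester
2 | Spring 2024
4 | Spring 2024
7 | Spring 2024
8 | Spring 2024
9 | Spring 2024
13 | Spring 2024
17 | Spring 2024
18 | Spring 2024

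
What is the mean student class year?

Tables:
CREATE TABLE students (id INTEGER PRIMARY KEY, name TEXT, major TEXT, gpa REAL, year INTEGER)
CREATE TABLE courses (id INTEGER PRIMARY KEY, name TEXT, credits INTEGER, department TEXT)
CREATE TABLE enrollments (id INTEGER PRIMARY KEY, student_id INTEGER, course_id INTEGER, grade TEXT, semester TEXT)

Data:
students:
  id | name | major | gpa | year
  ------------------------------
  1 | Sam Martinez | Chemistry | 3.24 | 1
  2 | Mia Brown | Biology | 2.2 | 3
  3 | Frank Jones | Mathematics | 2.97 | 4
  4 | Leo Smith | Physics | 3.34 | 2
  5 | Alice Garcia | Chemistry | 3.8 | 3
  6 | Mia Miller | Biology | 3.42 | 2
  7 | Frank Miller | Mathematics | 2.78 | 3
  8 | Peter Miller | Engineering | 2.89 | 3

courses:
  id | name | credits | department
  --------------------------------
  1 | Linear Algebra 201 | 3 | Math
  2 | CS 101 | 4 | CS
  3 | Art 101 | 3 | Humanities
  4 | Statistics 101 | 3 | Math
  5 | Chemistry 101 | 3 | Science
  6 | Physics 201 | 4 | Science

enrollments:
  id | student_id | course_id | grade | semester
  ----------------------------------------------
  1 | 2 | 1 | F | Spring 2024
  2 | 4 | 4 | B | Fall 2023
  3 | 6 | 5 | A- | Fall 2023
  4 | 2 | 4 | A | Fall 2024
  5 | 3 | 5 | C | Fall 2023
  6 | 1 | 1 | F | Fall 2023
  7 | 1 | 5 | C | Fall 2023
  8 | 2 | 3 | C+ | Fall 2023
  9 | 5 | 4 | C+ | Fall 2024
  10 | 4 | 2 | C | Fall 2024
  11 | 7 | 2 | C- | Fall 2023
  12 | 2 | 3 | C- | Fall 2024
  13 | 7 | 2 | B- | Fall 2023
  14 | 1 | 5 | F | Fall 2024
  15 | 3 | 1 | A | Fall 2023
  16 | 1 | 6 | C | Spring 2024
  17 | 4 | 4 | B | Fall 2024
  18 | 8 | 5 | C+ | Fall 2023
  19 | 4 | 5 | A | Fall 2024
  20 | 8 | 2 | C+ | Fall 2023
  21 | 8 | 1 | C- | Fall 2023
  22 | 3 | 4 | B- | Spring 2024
SELECT AVG(year) FROM students

Execution result:
2.63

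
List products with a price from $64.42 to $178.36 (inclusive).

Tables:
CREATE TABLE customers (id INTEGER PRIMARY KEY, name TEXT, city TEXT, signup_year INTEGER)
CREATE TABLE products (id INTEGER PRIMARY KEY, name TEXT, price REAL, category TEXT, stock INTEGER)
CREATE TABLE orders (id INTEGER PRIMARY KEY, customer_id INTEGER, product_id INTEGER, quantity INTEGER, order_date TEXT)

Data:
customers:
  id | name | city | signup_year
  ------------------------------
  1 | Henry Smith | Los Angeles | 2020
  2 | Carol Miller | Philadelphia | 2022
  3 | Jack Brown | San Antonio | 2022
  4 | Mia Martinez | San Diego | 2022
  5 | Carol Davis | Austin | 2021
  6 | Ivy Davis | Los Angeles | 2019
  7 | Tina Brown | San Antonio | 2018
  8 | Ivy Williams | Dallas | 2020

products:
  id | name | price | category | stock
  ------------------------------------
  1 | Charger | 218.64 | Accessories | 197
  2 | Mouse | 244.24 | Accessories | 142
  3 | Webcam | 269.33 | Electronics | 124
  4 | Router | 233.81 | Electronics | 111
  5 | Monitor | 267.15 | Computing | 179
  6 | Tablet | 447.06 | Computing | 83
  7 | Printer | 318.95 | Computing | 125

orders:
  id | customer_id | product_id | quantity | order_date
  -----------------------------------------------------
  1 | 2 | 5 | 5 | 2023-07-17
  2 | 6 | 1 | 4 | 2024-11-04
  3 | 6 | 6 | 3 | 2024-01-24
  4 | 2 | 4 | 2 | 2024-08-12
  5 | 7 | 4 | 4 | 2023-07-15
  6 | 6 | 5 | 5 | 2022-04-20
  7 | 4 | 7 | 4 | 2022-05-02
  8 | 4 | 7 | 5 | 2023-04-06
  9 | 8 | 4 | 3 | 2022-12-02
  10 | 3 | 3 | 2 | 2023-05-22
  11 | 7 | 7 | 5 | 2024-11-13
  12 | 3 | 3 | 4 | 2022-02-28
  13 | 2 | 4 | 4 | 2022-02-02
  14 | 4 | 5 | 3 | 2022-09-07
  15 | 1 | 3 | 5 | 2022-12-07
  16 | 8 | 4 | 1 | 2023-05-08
SELECT name, price FROM products WHERE price BETWEEN 64.42 AND 178.36

Execution result:
(no rows)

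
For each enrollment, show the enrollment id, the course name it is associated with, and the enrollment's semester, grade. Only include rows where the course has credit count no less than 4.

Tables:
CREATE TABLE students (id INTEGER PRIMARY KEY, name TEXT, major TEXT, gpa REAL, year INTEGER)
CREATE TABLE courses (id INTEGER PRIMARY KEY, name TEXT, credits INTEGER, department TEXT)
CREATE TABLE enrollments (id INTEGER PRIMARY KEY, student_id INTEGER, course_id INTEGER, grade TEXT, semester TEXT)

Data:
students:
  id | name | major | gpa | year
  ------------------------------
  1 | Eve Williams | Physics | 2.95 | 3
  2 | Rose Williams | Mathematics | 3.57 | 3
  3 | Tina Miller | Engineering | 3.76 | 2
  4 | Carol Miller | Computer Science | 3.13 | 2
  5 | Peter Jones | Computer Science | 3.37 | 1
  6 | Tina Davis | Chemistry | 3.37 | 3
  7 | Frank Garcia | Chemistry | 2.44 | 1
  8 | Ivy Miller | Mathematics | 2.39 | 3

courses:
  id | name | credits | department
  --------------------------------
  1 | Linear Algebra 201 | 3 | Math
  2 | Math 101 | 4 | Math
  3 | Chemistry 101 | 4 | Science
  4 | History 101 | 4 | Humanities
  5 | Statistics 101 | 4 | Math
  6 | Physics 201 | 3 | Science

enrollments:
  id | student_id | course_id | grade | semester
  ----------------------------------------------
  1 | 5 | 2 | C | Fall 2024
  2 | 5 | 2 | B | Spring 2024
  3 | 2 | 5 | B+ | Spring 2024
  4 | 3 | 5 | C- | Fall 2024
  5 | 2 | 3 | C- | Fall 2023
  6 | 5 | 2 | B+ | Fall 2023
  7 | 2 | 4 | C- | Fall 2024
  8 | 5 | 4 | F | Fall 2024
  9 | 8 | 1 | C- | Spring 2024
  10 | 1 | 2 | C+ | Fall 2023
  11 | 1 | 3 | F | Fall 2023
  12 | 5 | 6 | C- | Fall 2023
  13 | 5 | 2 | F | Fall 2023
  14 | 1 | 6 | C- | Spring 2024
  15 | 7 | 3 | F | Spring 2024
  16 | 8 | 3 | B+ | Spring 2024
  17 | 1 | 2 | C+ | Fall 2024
SELECT c.id, p.name AS course, c.semester, c.grade FROM enrollments c JOIN courses p ON c.course_id = p.id WHERE p.credits >= 4

Execution result:
id | course | semester | grade
1 | Math 101 | Fall 2024 | C
2 | Math 101 | Spring 2024 | B
3 | Statistics 101 | Spring 2024 | B+
4 | Statistics 101 | Fall 2024 | C-
5 | Chemistry 101 | Fall 2023 | C-
6 | Math 101 | Fall 2023 | B+
7 | History 101 | Fall 2024 | C-
8 | History 101 | Fall 2024 | F
10 | Math 101 | Fall 2023 | C+
11 | Chemistry 101 | Fall 2023 | F
13 | Math 101 | Fall 2023 | F
15 | Chemistry 101 | Spring 2024 | F
16 | Chemistry 101 | Spring 2024 | B+
17 | Math 101 | Fall 2024 | C+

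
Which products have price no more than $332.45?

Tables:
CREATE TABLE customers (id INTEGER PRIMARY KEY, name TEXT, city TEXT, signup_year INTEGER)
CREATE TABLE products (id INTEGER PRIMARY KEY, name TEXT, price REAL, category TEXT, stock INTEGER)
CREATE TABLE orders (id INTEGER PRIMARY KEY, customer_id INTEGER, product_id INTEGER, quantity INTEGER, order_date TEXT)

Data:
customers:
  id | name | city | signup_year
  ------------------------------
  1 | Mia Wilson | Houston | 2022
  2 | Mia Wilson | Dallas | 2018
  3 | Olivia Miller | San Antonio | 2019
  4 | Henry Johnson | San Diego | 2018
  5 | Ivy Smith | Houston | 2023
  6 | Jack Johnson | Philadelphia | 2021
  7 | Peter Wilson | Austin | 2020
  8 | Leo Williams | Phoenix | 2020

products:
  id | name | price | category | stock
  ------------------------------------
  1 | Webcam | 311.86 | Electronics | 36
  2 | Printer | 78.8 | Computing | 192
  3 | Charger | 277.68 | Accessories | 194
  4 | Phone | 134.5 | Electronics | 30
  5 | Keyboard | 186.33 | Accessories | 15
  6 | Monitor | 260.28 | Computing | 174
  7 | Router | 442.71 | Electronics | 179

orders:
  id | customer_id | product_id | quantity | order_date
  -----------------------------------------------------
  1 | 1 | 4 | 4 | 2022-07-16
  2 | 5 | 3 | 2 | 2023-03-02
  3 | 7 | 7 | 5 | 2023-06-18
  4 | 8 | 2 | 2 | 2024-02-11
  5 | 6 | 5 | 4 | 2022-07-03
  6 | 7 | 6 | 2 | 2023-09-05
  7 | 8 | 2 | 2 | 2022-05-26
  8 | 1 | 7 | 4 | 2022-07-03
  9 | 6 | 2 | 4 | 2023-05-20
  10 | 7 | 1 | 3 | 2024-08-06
SELECT name, price FROM products WHERE price <= 332.45

Execution result:
name | price
Webcam | 311.86
Printer | 78.80
Charger | 277.68
Phone | 134.50
Keyboard | 186.33
Monitor | 260.28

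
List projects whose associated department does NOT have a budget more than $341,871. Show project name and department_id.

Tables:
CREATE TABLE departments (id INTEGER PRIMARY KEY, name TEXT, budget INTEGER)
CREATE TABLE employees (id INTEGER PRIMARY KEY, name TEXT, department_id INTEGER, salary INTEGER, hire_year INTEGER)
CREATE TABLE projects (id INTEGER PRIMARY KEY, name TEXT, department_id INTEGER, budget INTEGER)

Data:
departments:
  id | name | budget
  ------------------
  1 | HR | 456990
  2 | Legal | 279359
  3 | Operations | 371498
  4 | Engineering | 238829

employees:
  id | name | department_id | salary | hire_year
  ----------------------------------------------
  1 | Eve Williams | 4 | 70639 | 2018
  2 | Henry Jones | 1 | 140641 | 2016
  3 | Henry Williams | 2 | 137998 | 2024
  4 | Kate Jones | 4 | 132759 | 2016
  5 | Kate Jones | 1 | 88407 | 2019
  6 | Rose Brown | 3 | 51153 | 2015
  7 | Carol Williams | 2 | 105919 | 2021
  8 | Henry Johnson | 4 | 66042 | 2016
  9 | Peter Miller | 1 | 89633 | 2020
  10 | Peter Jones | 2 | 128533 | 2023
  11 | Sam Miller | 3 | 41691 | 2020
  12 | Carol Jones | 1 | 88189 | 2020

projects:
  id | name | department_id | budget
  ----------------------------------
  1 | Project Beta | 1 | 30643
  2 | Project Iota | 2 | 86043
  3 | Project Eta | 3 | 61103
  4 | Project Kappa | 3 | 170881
SELECT name, department_id FROM projects WHERE department_id NOT IN (SELECT id FROM departments WHERE budget > 341871)

Execution result:
name | department_id
Project Iota | 2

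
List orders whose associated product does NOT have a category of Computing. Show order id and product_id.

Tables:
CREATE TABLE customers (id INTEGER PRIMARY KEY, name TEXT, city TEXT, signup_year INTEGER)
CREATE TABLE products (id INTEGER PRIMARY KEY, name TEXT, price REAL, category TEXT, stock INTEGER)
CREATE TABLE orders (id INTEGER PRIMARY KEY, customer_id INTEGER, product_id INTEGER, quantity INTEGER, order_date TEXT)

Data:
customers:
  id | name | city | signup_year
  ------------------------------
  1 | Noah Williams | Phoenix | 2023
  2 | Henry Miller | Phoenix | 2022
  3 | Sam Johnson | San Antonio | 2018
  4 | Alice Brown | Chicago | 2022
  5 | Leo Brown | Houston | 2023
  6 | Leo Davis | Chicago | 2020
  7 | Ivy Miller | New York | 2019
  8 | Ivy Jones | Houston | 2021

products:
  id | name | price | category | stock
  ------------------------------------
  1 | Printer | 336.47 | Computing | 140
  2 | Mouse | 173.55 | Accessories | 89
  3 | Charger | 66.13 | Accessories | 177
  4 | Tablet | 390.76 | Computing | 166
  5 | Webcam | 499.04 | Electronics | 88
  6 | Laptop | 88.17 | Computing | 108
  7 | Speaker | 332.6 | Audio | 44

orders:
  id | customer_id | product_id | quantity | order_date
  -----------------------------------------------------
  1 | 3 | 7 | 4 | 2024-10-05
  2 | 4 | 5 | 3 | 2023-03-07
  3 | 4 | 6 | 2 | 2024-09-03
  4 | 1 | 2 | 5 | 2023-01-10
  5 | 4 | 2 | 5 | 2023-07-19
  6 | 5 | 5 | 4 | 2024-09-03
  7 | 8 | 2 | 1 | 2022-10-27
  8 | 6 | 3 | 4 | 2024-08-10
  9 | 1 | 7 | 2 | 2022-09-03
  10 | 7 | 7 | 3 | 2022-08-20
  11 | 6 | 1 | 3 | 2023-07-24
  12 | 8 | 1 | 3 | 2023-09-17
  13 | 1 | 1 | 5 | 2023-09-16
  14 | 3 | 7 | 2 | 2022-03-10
SELECT id, product_id FROM orders WHERE product_id NOT IN (SELECT id FROM products WHERE category = 'Computing')

Execution result:
id | product_id
1 | 7
2 | 5
4 | 2
5 | 2
6 | 5
7 | 2
8 | 3
9 | 7
10 | 7
14 | 7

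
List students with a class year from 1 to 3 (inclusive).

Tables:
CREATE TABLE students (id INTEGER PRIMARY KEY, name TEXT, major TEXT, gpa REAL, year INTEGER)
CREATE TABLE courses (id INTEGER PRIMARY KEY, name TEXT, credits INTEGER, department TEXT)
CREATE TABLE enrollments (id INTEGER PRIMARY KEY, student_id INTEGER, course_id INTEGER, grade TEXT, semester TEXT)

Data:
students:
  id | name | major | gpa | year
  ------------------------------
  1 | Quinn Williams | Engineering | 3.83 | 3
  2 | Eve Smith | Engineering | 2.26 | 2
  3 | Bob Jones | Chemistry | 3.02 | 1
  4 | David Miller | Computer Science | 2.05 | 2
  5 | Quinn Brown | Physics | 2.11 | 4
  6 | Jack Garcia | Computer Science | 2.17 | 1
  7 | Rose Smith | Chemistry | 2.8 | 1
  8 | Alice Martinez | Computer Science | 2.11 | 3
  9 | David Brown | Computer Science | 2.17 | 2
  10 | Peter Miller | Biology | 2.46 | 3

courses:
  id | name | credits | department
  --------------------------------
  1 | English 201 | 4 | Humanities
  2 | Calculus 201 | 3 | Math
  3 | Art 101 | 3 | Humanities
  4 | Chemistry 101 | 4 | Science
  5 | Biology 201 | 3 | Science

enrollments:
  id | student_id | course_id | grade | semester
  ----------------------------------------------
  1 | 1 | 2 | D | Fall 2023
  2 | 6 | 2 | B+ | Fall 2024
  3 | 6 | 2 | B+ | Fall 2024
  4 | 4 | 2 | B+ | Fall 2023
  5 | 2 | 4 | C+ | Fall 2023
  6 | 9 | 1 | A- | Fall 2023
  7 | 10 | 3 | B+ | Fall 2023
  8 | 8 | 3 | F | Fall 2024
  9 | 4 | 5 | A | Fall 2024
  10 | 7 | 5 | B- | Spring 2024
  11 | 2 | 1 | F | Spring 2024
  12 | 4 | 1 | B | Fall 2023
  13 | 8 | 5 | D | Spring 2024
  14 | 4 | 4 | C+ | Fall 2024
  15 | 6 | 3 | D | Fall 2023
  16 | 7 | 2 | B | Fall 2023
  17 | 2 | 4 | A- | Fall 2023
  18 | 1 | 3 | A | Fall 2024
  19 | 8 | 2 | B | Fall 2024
SELECT name, year FROM students WHERE year BETWEEN 1 AND 3

Execution result:
name | year
Quinn Williams | 3
Eve Smith | 2
Bob Jones | 1
David Miller | 2
Jack Garcia | 1
Rose Smith | 1
Alice Martinez | 3
David Brown | 2
Peter Miller | 3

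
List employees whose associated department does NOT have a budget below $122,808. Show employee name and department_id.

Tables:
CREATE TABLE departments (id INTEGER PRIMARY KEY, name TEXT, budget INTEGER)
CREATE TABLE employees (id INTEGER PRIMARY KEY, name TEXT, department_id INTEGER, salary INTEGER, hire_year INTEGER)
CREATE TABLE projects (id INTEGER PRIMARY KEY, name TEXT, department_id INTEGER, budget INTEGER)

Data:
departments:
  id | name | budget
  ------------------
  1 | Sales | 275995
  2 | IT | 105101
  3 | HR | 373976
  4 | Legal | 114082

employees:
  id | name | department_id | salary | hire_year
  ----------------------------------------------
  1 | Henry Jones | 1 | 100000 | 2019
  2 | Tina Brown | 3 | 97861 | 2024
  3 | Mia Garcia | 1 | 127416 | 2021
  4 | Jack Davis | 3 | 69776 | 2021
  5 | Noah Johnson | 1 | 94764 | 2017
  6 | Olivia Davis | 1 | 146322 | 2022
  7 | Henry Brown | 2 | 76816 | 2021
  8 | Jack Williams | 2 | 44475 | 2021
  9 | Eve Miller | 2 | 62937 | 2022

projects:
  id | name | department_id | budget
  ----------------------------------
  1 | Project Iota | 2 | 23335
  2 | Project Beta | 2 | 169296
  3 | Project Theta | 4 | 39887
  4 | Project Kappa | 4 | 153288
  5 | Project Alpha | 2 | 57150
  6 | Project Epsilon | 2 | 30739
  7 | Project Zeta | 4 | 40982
SELECT name, department_id FROM employees WHERE department_id NOT IN (SELECT id FROM departments WHERE budget < 122808)

Execution result:
name | department_id
Henry Jones | 1
Tina Brown | 3
Mia Garcia | 1
Jack Davis | 3
Noah Johnson | 1
Olivia Davis | 1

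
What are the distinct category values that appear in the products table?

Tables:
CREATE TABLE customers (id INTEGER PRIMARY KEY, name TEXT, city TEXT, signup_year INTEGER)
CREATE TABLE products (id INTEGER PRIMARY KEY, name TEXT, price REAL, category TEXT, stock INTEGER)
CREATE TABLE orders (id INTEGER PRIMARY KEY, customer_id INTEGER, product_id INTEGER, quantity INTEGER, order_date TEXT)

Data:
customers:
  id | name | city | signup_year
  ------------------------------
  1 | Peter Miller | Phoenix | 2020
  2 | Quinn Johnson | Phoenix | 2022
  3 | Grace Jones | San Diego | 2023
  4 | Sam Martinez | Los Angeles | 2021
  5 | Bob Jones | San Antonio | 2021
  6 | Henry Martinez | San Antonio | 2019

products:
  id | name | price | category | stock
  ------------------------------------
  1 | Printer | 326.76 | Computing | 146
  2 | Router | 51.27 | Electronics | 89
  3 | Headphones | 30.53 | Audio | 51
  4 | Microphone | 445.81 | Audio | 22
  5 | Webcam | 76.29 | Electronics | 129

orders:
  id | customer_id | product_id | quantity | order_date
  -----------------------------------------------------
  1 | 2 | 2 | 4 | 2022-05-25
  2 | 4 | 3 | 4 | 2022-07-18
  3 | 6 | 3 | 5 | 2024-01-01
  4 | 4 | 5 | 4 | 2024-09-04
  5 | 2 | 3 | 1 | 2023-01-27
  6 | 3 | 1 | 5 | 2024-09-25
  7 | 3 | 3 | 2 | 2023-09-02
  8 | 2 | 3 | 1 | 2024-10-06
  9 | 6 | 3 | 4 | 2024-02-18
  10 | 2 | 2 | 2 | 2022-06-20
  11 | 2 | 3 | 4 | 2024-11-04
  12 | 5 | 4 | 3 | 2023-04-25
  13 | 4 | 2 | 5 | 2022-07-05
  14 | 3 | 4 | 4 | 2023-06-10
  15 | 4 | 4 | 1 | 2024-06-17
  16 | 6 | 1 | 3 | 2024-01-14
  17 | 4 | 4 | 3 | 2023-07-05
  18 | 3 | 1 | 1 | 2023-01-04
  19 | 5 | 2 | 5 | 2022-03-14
SELECT DISTINCT category FROM products

Execution result:
category
Computing
Electronics
Audio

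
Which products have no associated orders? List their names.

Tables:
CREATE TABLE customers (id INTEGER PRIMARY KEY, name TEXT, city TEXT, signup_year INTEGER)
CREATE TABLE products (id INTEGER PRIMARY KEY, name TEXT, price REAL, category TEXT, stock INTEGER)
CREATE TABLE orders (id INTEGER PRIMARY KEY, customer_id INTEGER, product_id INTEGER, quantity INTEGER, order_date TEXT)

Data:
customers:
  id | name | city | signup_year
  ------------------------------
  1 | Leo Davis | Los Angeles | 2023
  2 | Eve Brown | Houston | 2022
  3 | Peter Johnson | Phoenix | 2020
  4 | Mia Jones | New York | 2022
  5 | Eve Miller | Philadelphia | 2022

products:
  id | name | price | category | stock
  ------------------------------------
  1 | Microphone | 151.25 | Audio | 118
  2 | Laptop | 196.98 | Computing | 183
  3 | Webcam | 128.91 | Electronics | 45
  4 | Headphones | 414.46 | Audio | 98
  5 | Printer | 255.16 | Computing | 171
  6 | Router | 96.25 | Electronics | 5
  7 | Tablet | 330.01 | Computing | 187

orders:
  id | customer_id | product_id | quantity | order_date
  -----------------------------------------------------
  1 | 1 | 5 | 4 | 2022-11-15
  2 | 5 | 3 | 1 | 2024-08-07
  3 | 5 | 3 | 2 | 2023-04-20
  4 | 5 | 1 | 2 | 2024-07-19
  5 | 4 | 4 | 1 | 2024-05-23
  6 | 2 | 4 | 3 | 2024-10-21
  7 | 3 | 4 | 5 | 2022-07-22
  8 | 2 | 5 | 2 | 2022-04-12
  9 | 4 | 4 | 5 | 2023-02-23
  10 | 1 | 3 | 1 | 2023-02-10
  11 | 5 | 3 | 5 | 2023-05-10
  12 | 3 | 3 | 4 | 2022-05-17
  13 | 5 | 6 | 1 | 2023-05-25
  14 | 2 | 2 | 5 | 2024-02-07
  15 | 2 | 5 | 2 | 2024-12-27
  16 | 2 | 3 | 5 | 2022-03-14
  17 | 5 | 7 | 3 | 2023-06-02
SELECT p.name FROM products p LEFT JOIN orders c ON c.product_id = p.id WHERE c.id IS NULL

Execution result:
(no rows)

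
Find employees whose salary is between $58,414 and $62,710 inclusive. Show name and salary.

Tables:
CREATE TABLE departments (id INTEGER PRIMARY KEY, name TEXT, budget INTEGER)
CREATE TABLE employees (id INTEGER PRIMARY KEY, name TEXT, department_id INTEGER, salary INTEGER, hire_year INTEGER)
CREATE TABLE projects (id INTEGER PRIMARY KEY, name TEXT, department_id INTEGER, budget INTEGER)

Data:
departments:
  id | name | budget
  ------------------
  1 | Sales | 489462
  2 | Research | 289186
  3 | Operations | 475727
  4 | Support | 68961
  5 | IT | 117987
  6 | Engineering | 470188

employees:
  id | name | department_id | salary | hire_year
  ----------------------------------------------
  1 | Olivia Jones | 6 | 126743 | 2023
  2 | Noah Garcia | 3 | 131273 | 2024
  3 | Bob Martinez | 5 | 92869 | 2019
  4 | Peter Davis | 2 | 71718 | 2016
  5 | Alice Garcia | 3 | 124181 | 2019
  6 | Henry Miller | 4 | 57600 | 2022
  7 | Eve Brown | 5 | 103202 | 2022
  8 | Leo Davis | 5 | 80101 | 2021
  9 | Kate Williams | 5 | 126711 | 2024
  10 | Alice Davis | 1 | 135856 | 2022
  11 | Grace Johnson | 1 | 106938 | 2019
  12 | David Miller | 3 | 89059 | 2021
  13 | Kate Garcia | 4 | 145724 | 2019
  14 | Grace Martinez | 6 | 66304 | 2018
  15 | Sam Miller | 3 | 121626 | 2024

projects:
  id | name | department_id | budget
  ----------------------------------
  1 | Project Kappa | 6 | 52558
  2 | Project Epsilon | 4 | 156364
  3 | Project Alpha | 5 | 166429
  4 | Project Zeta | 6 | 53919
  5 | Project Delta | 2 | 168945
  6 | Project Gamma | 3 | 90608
SELECT name, salary FROM employees WHERE salary BETWEEN 58414 AND 62710

Execution result:
(no rows)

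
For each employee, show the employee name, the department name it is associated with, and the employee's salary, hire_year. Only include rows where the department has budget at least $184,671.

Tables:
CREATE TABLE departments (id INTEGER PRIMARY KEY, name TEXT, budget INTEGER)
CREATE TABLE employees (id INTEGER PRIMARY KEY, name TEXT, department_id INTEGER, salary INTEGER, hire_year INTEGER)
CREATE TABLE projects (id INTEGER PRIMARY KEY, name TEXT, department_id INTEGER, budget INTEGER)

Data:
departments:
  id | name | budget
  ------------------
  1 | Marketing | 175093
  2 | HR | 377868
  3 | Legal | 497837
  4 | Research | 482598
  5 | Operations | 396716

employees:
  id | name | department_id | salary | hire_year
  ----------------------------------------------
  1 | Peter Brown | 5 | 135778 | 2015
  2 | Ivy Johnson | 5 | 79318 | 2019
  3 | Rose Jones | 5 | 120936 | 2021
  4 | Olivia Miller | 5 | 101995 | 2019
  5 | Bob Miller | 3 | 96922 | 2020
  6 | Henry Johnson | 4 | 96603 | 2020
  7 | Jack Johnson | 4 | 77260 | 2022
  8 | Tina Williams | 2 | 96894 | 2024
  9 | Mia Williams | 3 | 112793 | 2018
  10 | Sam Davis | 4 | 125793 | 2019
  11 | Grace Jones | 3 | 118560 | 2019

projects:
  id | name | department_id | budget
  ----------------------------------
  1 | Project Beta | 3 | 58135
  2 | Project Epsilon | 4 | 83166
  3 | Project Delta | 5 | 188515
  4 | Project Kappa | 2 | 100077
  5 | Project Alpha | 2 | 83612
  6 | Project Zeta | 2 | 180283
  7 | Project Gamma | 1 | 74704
SELECT c.name, p.name AS department, c.salary, c.hire_year FROM employees c JOIN departments p ON c.department_id = p.id WHERE p.budget >= 184671

Execution result:
name | department | salary | hire_year
Peter Brown | Operations | 135778 | 2015
Ivy Johnson | Operations | 79318 | 2019
Rose Jones | Operations | 120936 | 2021
Olivia Miller | Operations | 101995 | 2019
Bob Miller | Legal | 96922 | 2020
Henry Johnson | Research | 96603 | 2020
Jack Johnson | Research | 77260 | 2022
Tina Williams | HR | 96894 | 2024
Mia Williams | Legal | 112793 | 2018
Sam Davis | Research | 125793 | 2019
Grace Jones | Legal | 118560 | 2019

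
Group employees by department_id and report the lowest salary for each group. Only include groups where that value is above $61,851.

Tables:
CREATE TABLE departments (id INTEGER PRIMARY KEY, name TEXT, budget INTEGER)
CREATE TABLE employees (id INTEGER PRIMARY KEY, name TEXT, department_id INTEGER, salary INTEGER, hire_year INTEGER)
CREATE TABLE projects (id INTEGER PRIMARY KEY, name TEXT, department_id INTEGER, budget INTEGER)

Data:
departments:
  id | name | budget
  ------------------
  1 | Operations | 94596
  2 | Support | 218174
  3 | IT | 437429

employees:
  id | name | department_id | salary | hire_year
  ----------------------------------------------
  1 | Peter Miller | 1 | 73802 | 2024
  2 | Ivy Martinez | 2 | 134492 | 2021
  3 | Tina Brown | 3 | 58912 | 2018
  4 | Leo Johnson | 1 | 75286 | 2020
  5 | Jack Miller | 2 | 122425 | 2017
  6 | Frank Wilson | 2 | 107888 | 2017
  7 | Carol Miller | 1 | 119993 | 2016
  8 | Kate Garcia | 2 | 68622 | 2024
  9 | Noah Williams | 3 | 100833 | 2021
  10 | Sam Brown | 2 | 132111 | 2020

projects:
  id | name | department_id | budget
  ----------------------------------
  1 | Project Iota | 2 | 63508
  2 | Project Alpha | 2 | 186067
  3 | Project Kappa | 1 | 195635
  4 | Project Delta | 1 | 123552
SELECT department_id, MIN(salary) AS min_salary FROM employees GROUP BY department_id HAVING MIN(salary) > 61851

Execution result:
department_id | min_salary
1 | 73802
2 | 68622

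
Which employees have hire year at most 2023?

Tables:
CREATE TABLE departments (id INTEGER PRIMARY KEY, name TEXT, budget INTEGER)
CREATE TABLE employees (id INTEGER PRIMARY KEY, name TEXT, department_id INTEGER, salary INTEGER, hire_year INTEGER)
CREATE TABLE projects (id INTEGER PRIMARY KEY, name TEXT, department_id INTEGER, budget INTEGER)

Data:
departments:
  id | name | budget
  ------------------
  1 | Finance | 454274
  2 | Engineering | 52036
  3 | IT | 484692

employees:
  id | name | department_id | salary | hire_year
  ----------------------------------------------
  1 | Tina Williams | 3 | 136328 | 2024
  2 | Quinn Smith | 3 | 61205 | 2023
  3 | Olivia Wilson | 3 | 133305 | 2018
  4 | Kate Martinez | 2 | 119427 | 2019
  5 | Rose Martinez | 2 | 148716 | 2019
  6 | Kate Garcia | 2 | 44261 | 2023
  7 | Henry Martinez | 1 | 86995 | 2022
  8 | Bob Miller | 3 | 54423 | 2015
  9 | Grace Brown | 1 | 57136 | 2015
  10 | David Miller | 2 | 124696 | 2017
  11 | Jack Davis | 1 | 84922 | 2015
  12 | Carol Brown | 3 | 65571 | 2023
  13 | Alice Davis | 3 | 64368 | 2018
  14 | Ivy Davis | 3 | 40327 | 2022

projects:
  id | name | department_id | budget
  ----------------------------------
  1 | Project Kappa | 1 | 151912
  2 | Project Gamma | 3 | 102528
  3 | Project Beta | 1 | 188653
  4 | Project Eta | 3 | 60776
SELECT name, hire_year FROM employees WHERE hire_year <= 2023

Execution result:
name | hire_year
Quinn Smith | 2023
Olivia Wilson | 2018
Kate Martinez | 2019
Rose Martinez | 2019
Kate Garcia | 2023
Henry Martinez | 2022
Bob Miller | 2015
Grace Brown | 2015
David Miller | 2017
Jack Davis | 2015
Carol Brown | 2023
Alice Davis | 2018
Ivy Davis | 2022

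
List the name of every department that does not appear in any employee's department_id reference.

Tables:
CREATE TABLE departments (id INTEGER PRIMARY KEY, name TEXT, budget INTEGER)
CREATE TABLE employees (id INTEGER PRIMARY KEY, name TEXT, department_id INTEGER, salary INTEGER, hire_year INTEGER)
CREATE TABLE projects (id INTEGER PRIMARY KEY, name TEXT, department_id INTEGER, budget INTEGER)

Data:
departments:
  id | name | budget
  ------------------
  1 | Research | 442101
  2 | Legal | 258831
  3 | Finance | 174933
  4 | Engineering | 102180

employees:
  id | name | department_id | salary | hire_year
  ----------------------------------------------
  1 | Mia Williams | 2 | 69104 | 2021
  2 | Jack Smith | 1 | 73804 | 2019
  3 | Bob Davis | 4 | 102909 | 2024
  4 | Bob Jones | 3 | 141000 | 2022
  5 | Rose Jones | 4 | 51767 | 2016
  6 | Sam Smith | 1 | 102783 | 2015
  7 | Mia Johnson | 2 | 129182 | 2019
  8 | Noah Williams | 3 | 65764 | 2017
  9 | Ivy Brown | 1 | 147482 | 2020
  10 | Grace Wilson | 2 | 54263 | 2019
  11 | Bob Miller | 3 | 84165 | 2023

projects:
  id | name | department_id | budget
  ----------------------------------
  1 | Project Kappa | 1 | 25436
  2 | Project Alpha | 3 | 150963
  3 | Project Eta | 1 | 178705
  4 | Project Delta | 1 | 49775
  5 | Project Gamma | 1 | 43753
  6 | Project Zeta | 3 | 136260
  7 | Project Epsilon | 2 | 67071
SELECT p.name FROM departments p LEFT JOIN employees c ON c.department_id = p.id WHERE c.id IS NULL

Execution result:
(no rows)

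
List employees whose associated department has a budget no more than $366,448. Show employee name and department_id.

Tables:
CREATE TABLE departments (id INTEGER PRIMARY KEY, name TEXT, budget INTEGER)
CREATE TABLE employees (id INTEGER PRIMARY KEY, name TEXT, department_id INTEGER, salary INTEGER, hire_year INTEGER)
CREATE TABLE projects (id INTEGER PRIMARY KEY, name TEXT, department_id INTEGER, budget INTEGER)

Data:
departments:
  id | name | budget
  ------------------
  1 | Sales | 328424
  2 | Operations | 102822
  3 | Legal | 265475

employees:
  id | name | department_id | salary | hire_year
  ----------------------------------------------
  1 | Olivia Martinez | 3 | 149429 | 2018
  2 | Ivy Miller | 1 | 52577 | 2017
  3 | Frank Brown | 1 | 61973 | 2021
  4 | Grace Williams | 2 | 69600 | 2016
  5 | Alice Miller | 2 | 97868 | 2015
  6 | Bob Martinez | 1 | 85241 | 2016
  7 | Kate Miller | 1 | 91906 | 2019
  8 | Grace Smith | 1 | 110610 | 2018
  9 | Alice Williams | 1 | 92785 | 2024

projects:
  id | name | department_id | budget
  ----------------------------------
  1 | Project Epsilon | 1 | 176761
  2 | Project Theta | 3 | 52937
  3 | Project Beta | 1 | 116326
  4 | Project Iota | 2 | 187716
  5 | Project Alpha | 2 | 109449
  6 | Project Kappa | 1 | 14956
SELECT name, department_id FROM employees WHERE department_id IN (SELECT id FROM departments WHERE budget <= 366448)

Execution result:
name | department_id
Olivia Martinez | 3
Ivy Miller | 1
Frank Brown | 1
Grace Williams | 2
Alice Miller | 2
Bob Martinez | 1
Kate Miller | 1
Grace Smith | 1
Alice Williams | 1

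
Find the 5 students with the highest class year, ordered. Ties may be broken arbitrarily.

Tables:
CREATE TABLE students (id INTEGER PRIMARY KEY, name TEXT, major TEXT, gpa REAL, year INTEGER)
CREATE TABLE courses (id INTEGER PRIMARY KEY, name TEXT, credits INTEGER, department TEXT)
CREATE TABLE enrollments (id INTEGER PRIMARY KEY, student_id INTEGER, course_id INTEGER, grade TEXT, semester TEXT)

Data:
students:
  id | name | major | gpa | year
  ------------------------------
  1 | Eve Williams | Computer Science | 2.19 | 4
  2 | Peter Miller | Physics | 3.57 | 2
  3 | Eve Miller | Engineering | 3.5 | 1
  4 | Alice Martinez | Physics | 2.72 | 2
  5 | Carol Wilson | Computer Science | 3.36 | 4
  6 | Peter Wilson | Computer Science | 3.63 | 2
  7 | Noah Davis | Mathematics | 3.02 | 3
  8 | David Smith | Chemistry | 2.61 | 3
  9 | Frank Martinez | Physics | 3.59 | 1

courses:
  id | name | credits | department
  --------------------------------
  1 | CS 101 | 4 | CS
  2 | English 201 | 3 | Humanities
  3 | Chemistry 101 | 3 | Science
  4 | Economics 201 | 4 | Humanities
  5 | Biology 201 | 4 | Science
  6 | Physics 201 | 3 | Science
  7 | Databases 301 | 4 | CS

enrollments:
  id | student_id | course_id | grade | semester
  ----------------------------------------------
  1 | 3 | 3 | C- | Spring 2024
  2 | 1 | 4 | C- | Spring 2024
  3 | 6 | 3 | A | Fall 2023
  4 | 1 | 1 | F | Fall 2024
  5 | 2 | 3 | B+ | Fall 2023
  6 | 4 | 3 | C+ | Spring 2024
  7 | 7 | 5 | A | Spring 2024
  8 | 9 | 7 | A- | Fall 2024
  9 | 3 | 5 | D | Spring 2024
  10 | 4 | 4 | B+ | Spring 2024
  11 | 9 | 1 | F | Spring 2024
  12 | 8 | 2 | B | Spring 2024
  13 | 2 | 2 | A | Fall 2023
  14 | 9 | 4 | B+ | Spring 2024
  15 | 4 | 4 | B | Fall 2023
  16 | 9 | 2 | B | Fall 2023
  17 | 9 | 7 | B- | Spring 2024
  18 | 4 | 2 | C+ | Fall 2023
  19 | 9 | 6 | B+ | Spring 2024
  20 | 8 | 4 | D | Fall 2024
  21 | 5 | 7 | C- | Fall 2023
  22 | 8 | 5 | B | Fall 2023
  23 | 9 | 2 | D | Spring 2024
SELECT name, year FROM students ORDER BY year DESC LIMIT 5

Execution result:
name | year
Eve Williams | 4
Carol Wilson | 4
Noah Davis | 3
David Smith | 3
Peter Miller | 2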